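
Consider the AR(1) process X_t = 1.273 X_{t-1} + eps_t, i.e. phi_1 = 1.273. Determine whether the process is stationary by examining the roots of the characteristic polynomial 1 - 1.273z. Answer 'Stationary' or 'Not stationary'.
\text{Not stationary}

The AR(p) characteristic polynomial is P(z) = 1 - 1.273z.
Stationarity requires all roots to lie outside the unit circle, i.e. |z| > 1 for every root.
This is linear in z: 1 + (-1.273) z = 0  =>  z = -1/(-1.273) = 0.785546,  |z| = 0.785546.
Moduli of all roots: 0.7855.
All moduli strictly greater than 1? No.
Verdict: Not stationary.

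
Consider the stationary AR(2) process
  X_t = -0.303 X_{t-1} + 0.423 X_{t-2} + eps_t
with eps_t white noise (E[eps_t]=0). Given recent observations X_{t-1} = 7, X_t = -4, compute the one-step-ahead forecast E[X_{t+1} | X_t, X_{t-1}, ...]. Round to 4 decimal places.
E[X_{t+1} \mid \mathcal F_t] = 4.1730

For an AR(p) model X_t = c + sum_i phi_i X_{t-i} + eps_t, the
one-step-ahead conditional mean is
  E[X_{t+1} | X_t, ...] = c + sum_i phi_i X_{t+1-i}.
Substitute known values:
  E[X_{t+1} | ...] = (-0.303) * (-4) + (0.423) * (7)
                   = 4.1730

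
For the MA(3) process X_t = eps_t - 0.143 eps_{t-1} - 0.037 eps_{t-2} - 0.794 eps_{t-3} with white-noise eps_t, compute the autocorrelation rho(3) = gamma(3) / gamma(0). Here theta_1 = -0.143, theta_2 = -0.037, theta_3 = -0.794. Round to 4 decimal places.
\rho(3) = -0.4806

For an MA(q) process with theta_0 = 1, the autocovariance is
  gamma(k) = sigma^2 * sum_{i=0..q-k} theta_i * theta_{i+k},
and rho(k) = gamma(k) / gamma(0). Sigma^2 cancels.
  numerator   = (1)*(-0.794) = -0.794.
  denominator = (1)^2 + (-0.143)^2 + (-0.037)^2 + (-0.794)^2 = 1.652254.
  rho(3) = -0.794 / 1.652254 = -0.4806.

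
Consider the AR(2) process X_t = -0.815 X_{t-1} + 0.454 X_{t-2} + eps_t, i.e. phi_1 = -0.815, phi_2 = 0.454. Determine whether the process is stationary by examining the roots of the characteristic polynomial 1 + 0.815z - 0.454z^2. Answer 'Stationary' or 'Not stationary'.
\text{Not stationary}

The AR(p) characteristic polynomial is P(z) = 1 + 0.815z - 0.454z^2.
Stationarity requires all roots to lie outside the unit circle, i.e. |z| > 1 for every root.
Set 1 + (0.815) z + (-0.454) z^2 = 0, i.e. a z^2 + b z + c = 0 with a = -0.454, b = 0.815, c = 1.
Discriminant D = b^2 - 4ac = (0.815)^2 - 4*(-0.454)*1 = 0.664225 - (-1.816) = 2.480225.
D >= 0, so the roots are real: z = (-b +/- sqrt(D)) / (2a) = (-0.815 +/- 1.574873) / (-0.908).
  z_1 = (-0.815 + 1.574873) / (-0.908) = -0.8369,   |z_1| = 0.8369.
  z_2 = (-0.815 - 1.574873) / (-0.908) = 2.632,   |z_2| = 2.632.
Moduli of all roots: 0.8369, 2.6320.
All moduli strictly greater than 1? No.
Verdict: Not stationary.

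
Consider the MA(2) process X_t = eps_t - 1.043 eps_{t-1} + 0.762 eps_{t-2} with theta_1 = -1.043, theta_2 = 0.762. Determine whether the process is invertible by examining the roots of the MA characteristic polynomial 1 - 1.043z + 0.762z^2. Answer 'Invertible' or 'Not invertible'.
\text{Invertible}

The MA(q) characteristic polynomial is P(z) = 1 - 1.043z + 0.762z^2.
Invertibility requires all roots to lie outside the unit circle, i.e. |z| > 1 for every root.
Set 1 + (-1.043) z + (0.762) z^2 = 0, i.e. a z^2 + b z + c = 0 with a = 0.762, b = -1.043, c = 1.
Discriminant D = b^2 - 4ac = (-1.043)^2 - 4*(0.762)*1 = 1.087849 - (3.048) = -1.960151.
D < 0, so the roots are the complex-conjugate pair z = (-b +/- i sqrt(-D)) / (2a) = 0.6844 +/- 0.9187i.
For a conjugate pair |z|^2 = z * conj(z) = (product of roots) = c/a = 1/(0.762) = 1.312336, so |z| = sqrt(1.312336) = 1.1456 for both roots.
Moduli of all roots: 1.1456, 1.1456.
All moduli strictly greater than 1? Yes.
Verdict: Invertible.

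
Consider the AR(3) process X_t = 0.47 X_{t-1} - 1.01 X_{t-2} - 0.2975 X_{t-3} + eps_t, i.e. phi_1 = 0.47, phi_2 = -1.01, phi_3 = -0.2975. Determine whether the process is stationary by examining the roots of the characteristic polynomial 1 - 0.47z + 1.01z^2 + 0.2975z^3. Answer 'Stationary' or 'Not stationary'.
\text{Not stationary}

The AR(p) characteristic polynomial is P(z) = 1 - 0.47z + 1.01z^2 + 0.2975z^3.
Stationarity requires all roots to lie outside the unit circle, i.e. |z| > 1 for every root.
Degree 3: look for a simple real root z0 first, then factor out (1 - z/z0) and solve the remaining quadratic.
Testing z0 = -4: P(-4) = 1 + (-0.47)(-4) + (1.01)(-4)^2 + (0.2975)(-4)^3
  = 1 + (1.88) + (16.16) + (-19.04) = 0.  So z_0 = -4 is a root, |z_0| = 4.
Divide out the factor (1 + 0.25 z) = (1 - z/z0) (since 1/z0 = -0.25):
  P(z) = (1 + 0.25 z)(1 + (-0.72) z + (1.19) z^2)
  [check: z-coef -0.72 - (-0.25) = -0.47; z^2-coef 1.19 - (-0.25)(-0.72) = 1.01; z^3-coef -(-0.25)(1.19) = 0.2975.]
Remaining roots from the quadratic factor 1 + (-0.72) z + (1.19) z^2:
  Set 1 + (-0.72) z + (1.19) z^2 = 0, i.e. a z^2 + b z + c = 0 with a = 1.19, b = -0.72, c = 1.
  Discriminant D = b^2 - 4ac = (-0.72)^2 - 4*(1.19)*1 = 0.5184 - (4.76) = -4.2416.
  D < 0, so the roots are the complex-conjugate pair z = (-b +/- i sqrt(-D)) / (2a) = 0.3025 +/- 0.8653i.
  For a conjugate pair |z|^2 = z * conj(z) = (product of roots) = c/a = 1/(1.19) = 0.840336, so |z| = sqrt(0.840336) = 0.9167 for both roots.
Moduli of all roots: 4.0000, 0.9167, 0.9167.
All moduli strictly greater than 1? No.
Verdict: Not stationary.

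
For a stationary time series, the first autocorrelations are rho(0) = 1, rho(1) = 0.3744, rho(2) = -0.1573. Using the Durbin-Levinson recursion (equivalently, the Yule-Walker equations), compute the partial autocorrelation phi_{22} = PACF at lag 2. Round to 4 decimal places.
\phi_{22} = -0.3460

The PACF at lag k is phi_{kk}, the last component of the solution
to the Yule-Walker system G_k phi = r_k where
  (G_k)_{ij} = rho(|i - j|), (r_k)_i = rho(i), i,j = 1..k.
Equivalently, Durbin-Levinson gives phi_{kk} iteratively:
  phi_{11} = rho(1)
  phi_{kk} = [rho(k) - sum_{j=1..k-1} phi_{k-1,j} rho(k-j)]
            / [1 - sum_{j=1..k-1} phi_{k-1,j} rho(j)],
  phi_{k,j} = phi_{k-1,j} - phi_{kk} phi_{k-1,k-j},  j = 1..k-1.
Step k = 1:
  phi_11 = rho(1) = 0.3744.
Step k = 2:
  phi_22 = [rho(2) - phi_11 rho(1)] / [1 - phi_11 rho(1)] = [-0.1573 - (0.3744)(0.3744)] / [1 - (0.3744)(0.3744)]
         = -0.29747536 / 0.85982464 = -0.346.
Therefore phi_{22} = -0.3460.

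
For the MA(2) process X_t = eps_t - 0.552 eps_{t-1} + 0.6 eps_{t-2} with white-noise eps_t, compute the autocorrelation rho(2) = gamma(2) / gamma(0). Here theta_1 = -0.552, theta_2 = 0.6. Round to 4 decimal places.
\rho(2) = 0.3604

For an MA(q) process with theta_0 = 1, the autocovariance is
  gamma(k) = sigma^2 * sum_{i=0..q-k} theta_i * theta_{i+k},
and rho(k) = gamma(k) / gamma(0). Sigma^2 cancels.
  numerator   = (1)*(0.6) = 0.6.
  denominator = (1)^2 + (-0.552)^2 + (0.6)^2 = 1.664704.
  rho(2) = 0.6 / 1.664704 = 0.3604.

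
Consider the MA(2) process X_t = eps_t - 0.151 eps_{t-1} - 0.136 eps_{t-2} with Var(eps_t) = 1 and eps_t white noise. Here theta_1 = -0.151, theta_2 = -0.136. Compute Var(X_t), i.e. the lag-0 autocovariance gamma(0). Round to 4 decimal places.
\gamma(0) = 1.0413

For an MA(q) process X_t = eps_t + sum_i theta_i eps_{t-i} with
Var(eps_t) = sigma^2, the variance is
  gamma(0) = sigma^2 * (1 + sum_i theta_i^2).
  sum_i theta_i^2 = (-0.151)^2 + (-0.136)^2 = 0.022801 + 0.018496 = 0.041297.
  gamma(0) = 1 * (1 + 0.041297) = 1 * 1.041297 = 1.041297, which rounds to 1.0413.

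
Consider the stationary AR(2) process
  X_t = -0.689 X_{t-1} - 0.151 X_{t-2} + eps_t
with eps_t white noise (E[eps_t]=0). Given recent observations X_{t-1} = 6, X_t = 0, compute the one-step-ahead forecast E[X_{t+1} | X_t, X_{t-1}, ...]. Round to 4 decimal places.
E[X_{t+1} \mid \mathcal F_t] = -0.9060

For an AR(p) model X_t = c + sum_i phi_i X_{t-i} + eps_t, the
one-step-ahead conditional mean is
  E[X_{t+1} | X_t, ...] = c + sum_i phi_i X_{t+1-i}.
Substitute known values:
  E[X_{t+1} | ...] = (-0.689) * (0) + (-0.151) * (6)
                   = -0.9060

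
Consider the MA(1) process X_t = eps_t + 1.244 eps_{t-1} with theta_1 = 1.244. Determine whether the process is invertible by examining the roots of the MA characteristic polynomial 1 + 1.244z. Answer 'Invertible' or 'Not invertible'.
\text{Not invertible}

The MA(q) characteristic polynomial is P(z) = 1 + 1.244z.
Invertibility requires all roots to lie outside the unit circle, i.e. |z| > 1 for every root.
This is linear in z: 1 + (1.244) z = 0  =>  z = -1/(1.244) = -0.803859,  |z| = 0.803859.
Moduli of all roots: 0.8039.
All moduli strictly greater than 1? No.
Verdict: Not invertible.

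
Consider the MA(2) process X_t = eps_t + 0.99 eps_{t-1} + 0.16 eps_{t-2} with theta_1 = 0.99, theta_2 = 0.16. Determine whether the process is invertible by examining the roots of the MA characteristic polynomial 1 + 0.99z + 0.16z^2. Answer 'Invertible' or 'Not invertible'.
\text{Invertible}

The MA(q) characteristic polynomial is P(z) = 1 + 0.99z + 0.16z^2.
Invertibility requires all roots to lie outside the unit circle, i.e. |z| > 1 for every root.
Set 1 + (0.99) z + (0.16) z^2 = 0, i.e. a z^2 + b z + c = 0 with a = 0.16, b = 0.99, c = 1.
Discriminant D = b^2 - 4ac = (0.99)^2 - 4*(0.16)*1 = 0.9801 - (0.64) = 0.3401.
D >= 0, so the roots are real: z = (-b +/- sqrt(D)) / (2a) = (-0.99 +/- 0.583181) / (0.32).
  z_1 = (-0.99 + 0.583181) / (0.32) = -1.2713,   |z_1| = 1.2713.
  z_2 = (-0.99 - 0.583181) / (0.32) = -4.9162,   |z_2| = 4.9162.
Moduli of all roots: 1.2713, 4.9162.
All moduli strictly greater than 1? Yes.
Verdict: Invertible.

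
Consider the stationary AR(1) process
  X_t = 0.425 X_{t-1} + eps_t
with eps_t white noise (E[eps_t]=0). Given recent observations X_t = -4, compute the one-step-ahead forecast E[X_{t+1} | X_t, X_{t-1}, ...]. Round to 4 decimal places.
E[X_{t+1} \mid \mathcal F_t] = -1.7000

For an AR(p) model X_t = c + sum_i phi_i X_{t-i} + eps_t, the
one-step-ahead conditional mean is
  E[X_{t+1} | X_t, ...] = c + sum_i phi_i X_{t+1-i}.
Substitute known values:
  E[X_{t+1} | ...] = (0.425) * (-4)
                   = -1.7000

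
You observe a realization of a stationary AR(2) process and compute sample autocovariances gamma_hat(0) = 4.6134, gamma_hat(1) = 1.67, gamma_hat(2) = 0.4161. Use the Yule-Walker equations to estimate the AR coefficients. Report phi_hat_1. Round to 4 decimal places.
\hat\phi_{1} = 0.3790

The Yule-Walker equations for an AR(p) process read, in matrix form,
  Gamma_p phi = r_p,   with   (Gamma_p)_{ij} = gamma(|i - j|),
                       (r_p)_i = gamma(i),   i,j = 1..p.
Substitute the sample gammas (Toeplitz matrix and right-hand side of size 2):
  Gamma_p = [[4.6134, 1.67], [1.67, 4.6134]]
  r_p     = [1.67, 0.4161]
Written out:
  4.6134 phi_1 + 1.67 phi_2 = 1.67
  1.67 phi_1 + 4.6134 phi_2 = 0.4161
Solve by Cramer's rule:
  det = gamma(0)^2 - gamma(1)^2 = (4.6134)^2 - (1.67)^2 = 21.28345956 - 2.7889 = 18.49455956
  phi_hat_1 = [gamma(1) gamma(0) - gamma(1) gamma(2)] / det = [(1.67)(4.6134) - (1.67)(0.4161)] / 18.49455956 = 7.009491 / 18.49455956 = 0.379
  phi_hat_2 = [gamma(0) gamma(2) - gamma(1)^2] / det = [(4.6134)(0.4161) - (1.67)^2] / 18.49455956 = -0.86926426 / 18.49455956 = -0.047
So phi_hat = [0.3790, -0.0470].
Therefore phi_hat_1 = 0.3790.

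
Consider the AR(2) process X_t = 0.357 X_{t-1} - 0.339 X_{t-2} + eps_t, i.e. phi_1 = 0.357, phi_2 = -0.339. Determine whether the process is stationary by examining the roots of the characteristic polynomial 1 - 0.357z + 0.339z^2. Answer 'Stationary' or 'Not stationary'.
\text{Stationary}

The AR(p) characteristic polynomial is P(z) = 1 - 0.357z + 0.339z^2.
Stationarity requires all roots to lie outside the unit circle, i.e. |z| > 1 for every root.
Set 1 + (-0.357) z + (0.339) z^2 = 0, i.e. a z^2 + b z + c = 0 with a = 0.339, b = -0.357, c = 1.
Discriminant D = b^2 - 4ac = (-0.357)^2 - 4*(0.339)*1 = 0.127449 - (1.356) = -1.228551.
D < 0, so the roots are the complex-conjugate pair z = (-b +/- i sqrt(-D)) / (2a) = 0.5265 +/- 1.6348i.
For a conjugate pair |z|^2 = z * conj(z) = (product of roots) = c/a = 1/(0.339) = 2.949853, so |z| = sqrt(2.949853) = 1.7175 for both roots.
Moduli of all roots: 1.7175, 1.7175.
All moduli strictly greater than 1? Yes.
Verdict: Stationary.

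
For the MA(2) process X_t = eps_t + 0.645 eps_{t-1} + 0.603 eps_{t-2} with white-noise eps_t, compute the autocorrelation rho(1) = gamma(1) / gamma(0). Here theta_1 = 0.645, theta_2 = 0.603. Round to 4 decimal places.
\rho(1) = 0.5810

For an MA(q) process with theta_0 = 1, the autocovariance is
  gamma(k) = sigma^2 * sum_{i=0..q-k} theta_i * theta_{i+k},
and rho(k) = gamma(k) / gamma(0). Sigma^2 cancels.
  numerator   = (1)*(0.645) + (0.645)*(0.603) = 1.033935.
  denominator = (1)^2 + (0.645)^2 + (0.603)^2 = 1.779634.
  rho(1) = 1.033935 / 1.779634 = 0.5810.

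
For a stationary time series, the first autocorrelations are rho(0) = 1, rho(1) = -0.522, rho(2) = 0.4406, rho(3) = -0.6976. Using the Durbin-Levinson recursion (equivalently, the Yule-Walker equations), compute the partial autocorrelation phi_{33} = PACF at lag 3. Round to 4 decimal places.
\phi_{33} = -0.5810

The PACF at lag k is phi_{kk}, the last component of the solution
to the Yule-Walker system G_k phi = r_k where
  (G_k)_{ij} = rho(|i - j|), (r_k)_i = rho(i), i,j = 1..k.
Equivalently, Durbin-Levinson gives phi_{kk} iteratively:
  phi_{11} = rho(1)
  phi_{kk} = [rho(k) - sum_{j=1..k-1} phi_{k-1,j} rho(k-j)]
            / [1 - sum_{j=1..k-1} phi_{k-1,j} rho(j)],
  phi_{k,j} = phi_{k-1,j} - phi_{kk} phi_{k-1,k-j},  j = 1..k-1.
Step k = 1:
  phi_11 = rho(1) = -0.522.
Step k = 2:
  phi_22 = [rho(2) - phi_11 rho(1)] / [1 - phi_11 rho(1)] = [0.4406 - (-0.522)(-0.522)] / [1 - (-0.522)(-0.522)]
         = 0.168116 / 0.727516 = 0.231082.
  Update: phi_21 = phi_11 - phi_22 phi_11 = -0.522 - (0.231082)(-0.522) = -0.401375.
Step k = 3:
  phi_33 = [rho(3) - phi_21 rho(2) - phi_22 rho(1)] / [1 - phi_21 rho(1) - phi_22 rho(2)]
    numerator   = -0.6976 - (-0.401375)(0.4406) - (0.231082)(-0.522) = -0.40012923
    denominator = 1 - (-0.401375)(-0.522) - (0.231082)(0.4406) = 0.68866738
  phi_33 = -0.40012923 / 0.68866738 = -0.581.
Therefore phi_{33} = -0.5810.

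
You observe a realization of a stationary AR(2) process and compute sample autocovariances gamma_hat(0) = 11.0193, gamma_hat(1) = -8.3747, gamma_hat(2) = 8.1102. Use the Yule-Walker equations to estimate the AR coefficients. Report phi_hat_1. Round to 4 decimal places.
\hat\phi_{1} = -0.4750

The Yule-Walker equations for an AR(p) process read, in matrix form,
  Gamma_p phi = r_p,   with   (Gamma_p)_{ij} = gamma(|i - j|),
                       (r_p)_i = gamma(i),   i,j = 1..p.
Substitute the sample gammas (Toeplitz matrix and right-hand side of size 2):
  Gamma_p = [[11.0193, -8.3747], [-8.3747, 11.0193]]
  r_p     = [-8.3747, 8.1102]
Written out:
  11.0193 phi_1 - 8.3747 phi_2 = -8.3747
  -8.3747 phi_1 + 11.0193 phi_2 = 8.1102
Solve by Cramer's rule:
  det = gamma(0)^2 - gamma(1)^2 = (11.0193)^2 - (-8.3747)^2 = 121.42497249 - 70.13560009 = 51.2893724
  phi_hat_1 = [gamma(1) gamma(0) - gamma(1) gamma(2)] / det = [(-8.3747)(11.0193) - (-8.3747)(8.1102)] / 51.2893724 = -24.36283977 / 51.2893724 = -0.475
  phi_hat_2 = [gamma(0) gamma(2) - gamma(1)^2] / det = [(11.0193)(8.1102) - (-8.3747)^2] / 51.2893724 = 19.23312677 / 51.2893724 = 0.375
So phi_hat = [-0.4750, 0.3750].
Therefore phi_hat_1 = -0.4750.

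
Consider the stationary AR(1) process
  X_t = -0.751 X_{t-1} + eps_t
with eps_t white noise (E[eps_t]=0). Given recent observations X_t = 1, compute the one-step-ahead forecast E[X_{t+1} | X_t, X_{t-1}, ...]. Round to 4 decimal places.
E[X_{t+1} \mid \mathcal F_t] = -0.7510

For an AR(p) model X_t = c + sum_i phi_i X_{t-i} + eps_t, the
one-step-ahead conditional mean is
  E[X_{t+1} | X_t, ...] = c + sum_i phi_i X_{t+1-i}.
Substitute known values:
  E[X_{t+1} | ...] = (-0.751) * (1)
                   = -0.7510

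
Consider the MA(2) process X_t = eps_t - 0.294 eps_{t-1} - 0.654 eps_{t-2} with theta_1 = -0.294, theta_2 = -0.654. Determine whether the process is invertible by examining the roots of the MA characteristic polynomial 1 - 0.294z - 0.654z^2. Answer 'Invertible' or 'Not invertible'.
\text{Invertible}

The MA(q) characteristic polynomial is P(z) = 1 - 0.294z - 0.654z^2.
Invertibility requires all roots to lie outside the unit circle, i.e. |z| > 1 for every root.
Set 1 + (-0.294) z + (-0.654) z^2 = 0, i.e. a z^2 + b z + c = 0 with a = -0.654, b = -0.294, c = 1.
Discriminant D = b^2 - 4ac = (-0.294)^2 - 4*(-0.654)*1 = 0.086436 - (-2.616) = 2.702436.
D >= 0, so the roots are real: z = (-b +/- sqrt(D)) / (2a) = (0.294 +/- 1.643909) / (-1.308).
  z_1 = (0.294 + 1.643909) / (-1.308) = -1.4816,   |z_1| = 1.4816.
  z_2 = (0.294 - 1.643909) / (-1.308) = 1.032,   |z_2| = 1.032.
Moduli of all roots: 1.4816, 1.0320.
All moduli strictly greater than 1? Yes.
Verdict: Invertible.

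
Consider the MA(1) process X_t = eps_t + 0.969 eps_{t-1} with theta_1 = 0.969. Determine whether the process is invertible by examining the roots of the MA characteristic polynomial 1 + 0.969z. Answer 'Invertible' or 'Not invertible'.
\text{Invertible}

The MA(q) characteristic polynomial is P(z) = 1 + 0.969z.
Invertibility requires all roots to lie outside the unit circle, i.e. |z| > 1 for every root.
This is linear in z: 1 + (0.969) z = 0  =>  z = -1/(0.969) = -1.031992,  |z| = 1.031992.
Moduli of all roots: 1.0320.
All moduli strictly greater than 1? Yes.
Verdict: Invertible.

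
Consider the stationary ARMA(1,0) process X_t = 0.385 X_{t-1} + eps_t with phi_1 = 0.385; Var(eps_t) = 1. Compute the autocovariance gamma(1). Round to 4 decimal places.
\gamma(1) = 0.4520

Multiply the model equation by X_{t-k} and take expectations. With theta_0 = psi_0 = 1 and psi_j the MA(infinity) weights, this gives
  gamma(k) - sum_i phi_i gamma(k-i) = c_k,
  c_k = sigma^2 * sum_{j=k..q} theta_j psi_{j-k}   (c_k = 0 for k > q),
using gamma(-m) = gamma(m).
Pure AR (q = 0): c_0 = sigma^2 = 1, c_k = 0 for k >= 1.
Equations for k = 0 and k = 1 (AR order 1):
  gamma(0) = phi_1 gamma(1) + c_0
  gamma(1) = phi_1 gamma(0) + c_1
Substituting the second into the first: gamma(0) (1 - phi_1^2) = c_0 + phi_1 c_1, so
  gamma(0) = c_0 / (1 - phi_1^2) = 1 / (1 - (0.385)^2) = 1 / 0.851775 = 1.174019.
  gamma(1) = phi_1 gamma(0) = (0.385)(1.174019) = 0.451997.
Therefore gamma(1) = 0.4520 (to 4 decimal places).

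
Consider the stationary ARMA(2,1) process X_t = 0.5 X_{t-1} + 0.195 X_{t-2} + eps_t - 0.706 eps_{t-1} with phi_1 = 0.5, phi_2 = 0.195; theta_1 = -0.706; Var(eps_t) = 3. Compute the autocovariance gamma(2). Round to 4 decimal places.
\gamma(2) = 0.2796

Multiply the model equation by X_{t-k} and take expectations. With theta_0 = psi_0 = 1 and psi_j the MA(infinity) weights, this gives
  gamma(k) - sum_i phi_i gamma(k-i) = c_k,
  c_k = sigma^2 * sum_{j=k..q} theta_j psi_{j-k}   (c_k = 0 for k > q),
using gamma(-m) = gamma(m).
psi-weights needed (psi_j = theta_j + sum_i phi_i psi_{j-i}):
  psi_1 = theta_1 + phi_1 = -0.706 + (0.5) = -0.206
Right-hand sides:
  c_0 = sigma^2 (1 + theta_1 psi_1) = 3 * (1 + (-0.706)(-0.206)) = 3 * 1.145436 = 3.436308
  c_1 = sigma^2 theta_1 = 3 * (-0.706) = -2.118
  c_2 = 0
Equations for k = 0, 1, 2 (AR order 2, c_2 = 0):
  (E0) gamma(0) = phi_1 gamma(1) + phi_2 gamma(2) + c_0
  (E1) gamma(1) = phi_1 gamma(0) + phi_2 gamma(1) + c_1
  (E2) gamma(2) = phi_1 gamma(1) + phi_2 gamma(0)
From (E1): gamma(1) = A gamma(0) + B with
  A = phi_1 / (1 - phi_2) = 0.5 / 0.805 = 0.621118,   B = c_1 / (1 - phi_2) = -2.118 / 0.805 = -2.631056.
Insert (E2) into (E0): gamma(0) (1 - phi_2^2) = phi_1 (1 + phi_2) gamma(1) + c_0.
  phi_1 (1 + phi_2) = (0.5)(1.195) = 0.5975,   1 - phi_2^2 = 0.961975.
Replace gamma(1) by A gamma(0) + B and collect gamma(0):
  gamma(0) [0.961975 - (0.5975)(0.621118)] = (0.5975)(-2.631056) + 3.436308
  gamma(0) * 0.590857 = 1.864252
  gamma(0) = 1.864252 / 0.590857 = 3.155166.
  gamma(1) = A gamma(0) + B = (0.621118)(3.155166) + (-2.631056) = -0.671325.
  gamma(2) = phi_1 gamma(1) + phi_2 gamma(0) = (0.5)(-0.671325) + (0.195)(3.155166) = 0.279595.
Therefore gamma(2) = 0.2796 (to 4 decimal places).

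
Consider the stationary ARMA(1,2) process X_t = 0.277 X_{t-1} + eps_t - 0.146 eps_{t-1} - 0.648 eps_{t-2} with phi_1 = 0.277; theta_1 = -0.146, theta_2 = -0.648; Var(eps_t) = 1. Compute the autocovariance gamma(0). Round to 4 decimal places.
\gamma(0) = 1.4225

Multiply the model equation by X_{t-k} and take expectations. With theta_0 = psi_0 = 1 and psi_j the MA(infinity) weights, this gives
  gamma(k) - sum_i phi_i gamma(k-i) = c_k,
  c_k = sigma^2 * sum_{j=k..q} theta_j psi_{j-k}   (c_k = 0 for k > q),
using gamma(-m) = gamma(m).
psi-weights needed (psi_j = theta_j + sum_i phi_i psi_{j-i}):
  psi_1 = theta_1 + phi_1 = -0.146 + (0.277) = 0.131
  psi_2 = theta_2 + phi_1 psi_1 = -0.648 + (0.277)(0.131) = -0.611713
Right-hand sides:
  c_0 = sigma^2 (1 + theta_1 psi_1 + theta_2 psi_2) = 1 * (1 + (-0.146)(0.131) + (-0.648)(-0.611713)) = 1 * 1.377264 = 1.377264
  c_1 = sigma^2 (theta_1 + theta_2 psi_1) = 1 * (-0.146 + (-0.648)(0.131)) = -0.230888
  c_2 = sigma^2 theta_2 = 1 * (-0.648) = -0.648
Equations for k = 0 and k = 1 (AR order 1):
  gamma(0) = phi_1 gamma(1) + c_0
  gamma(1) = phi_1 gamma(0) + c_1
Substituting the second into the first: gamma(0) (1 - phi_1^2) = c_0 + phi_1 c_1, so
  gamma(0) = (c_0 + phi_1 c_1) / (1 - phi_1^2) = (1.377264 + (0.277)(-0.230888)) / (1 - (0.277)^2) = 1.313308 / 0.923271 = 1.422451.
Therefore gamma(0) = 1.4225 (to 4 decimal places).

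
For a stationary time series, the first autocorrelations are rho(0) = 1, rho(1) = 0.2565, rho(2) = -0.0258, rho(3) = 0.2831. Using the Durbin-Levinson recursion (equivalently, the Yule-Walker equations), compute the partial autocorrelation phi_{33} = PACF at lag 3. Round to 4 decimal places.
\phi_{33} = 0.3410

The PACF at lag k is phi_{kk}, the last component of the solution
to the Yule-Walker system G_k phi = r_k where
  (G_k)_{ij} = rho(|i - j|), (r_k)_i = rho(i), i,j = 1..k.
Equivalently, Durbin-Levinson gives phi_{kk} iteratively:
  phi_{11} = rho(1)
  phi_{kk} = [rho(k) - sum_{j=1..k-1} phi_{k-1,j} rho(k-j)]
            / [1 - sum_{j=1..k-1} phi_{k-1,j} rho(j)],
  phi_{k,j} = phi_{k-1,j} - phi_{kk} phi_{k-1,k-j},  j = 1..k-1.
Step k = 1:
  phi_11 = rho(1) = 0.2565.
Step k = 2:
  phi_22 = [rho(2) - phi_11 rho(1)] / [1 - phi_11 rho(1)] = [-0.0258 - (0.2565)(0.2565)] / [1 - (0.2565)(0.2565)]
         = -0.09159225 / 0.93420775 = -0.098043.
  Update: phi_21 = phi_11 - phi_22 phi_11 = 0.2565 - (-0.098043)(0.2565) = 0.281648.
Step k = 3:
  phi_33 = [rho(3) - phi_21 rho(2) - phi_22 rho(1)] / [1 - phi_21 rho(1) - phi_22 rho(2)]
    numerator   = 0.2831 - (0.281648)(-0.0258) - (-0.098043)(0.2565) = 0.31551447
    denominator = 1 - (0.281648)(0.2565) - (-0.098043)(-0.0258) = 0.9252278
  phi_33 = 0.31551447 / 0.9252278 = 0.341.
Therefore phi_{33} = 0.3410.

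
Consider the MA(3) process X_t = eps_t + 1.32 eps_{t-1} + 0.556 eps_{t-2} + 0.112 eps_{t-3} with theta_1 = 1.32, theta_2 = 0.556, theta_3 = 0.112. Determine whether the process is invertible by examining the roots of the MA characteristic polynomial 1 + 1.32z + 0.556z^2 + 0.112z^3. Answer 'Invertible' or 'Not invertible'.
\text{Invertible}

The MA(q) characteristic polynomial is P(z) = 1 + 1.32z + 0.556z^2 + 0.112z^3.
Invertibility requires all roots to lie outside the unit circle, i.e. |z| > 1 for every root.
Degree 3: look for a simple real root z0 first, then factor out (1 - z/z0) and solve the remaining quadratic.
Testing z0 = -1.25: P(-1.25) = 1 + (1.32)(-1.25) + (0.556)(-1.25)^2 + (0.112)(-1.25)^3
  = 1 + (-1.65) + (0.86875) + (-0.21875) = 0.  So z_0 = -1.25 is a root, |z_0| = 1.25.
Divide out the factor (1 + 0.8 z) = (1 - z/z0) (since 1/z0 = -0.8):
  P(z) = (1 + 0.8 z)(1 + (0.52) z + (0.14) z^2)
  [check: z-coef 0.52 - (-0.8) = 1.32; z^2-coef 0.14 - (-0.8)(0.52) = 0.556; z^3-coef -(-0.8)(0.14) = 0.112.]
Remaining roots from the quadratic factor 1 + (0.52) z + (0.14) z^2:
  Set 1 + (0.52) z + (0.14) z^2 = 0, i.e. a z^2 + b z + c = 0 with a = 0.14, b = 0.52, c = 1.
  Discriminant D = b^2 - 4ac = (0.52)^2 - 4*(0.14)*1 = 0.2704 - (0.56) = -0.2896.
  D < 0, so the roots are the complex-conjugate pair z = (-b +/- i sqrt(-D)) / (2a) = -1.8571 +/- 1.9219i.
  For a conjugate pair |z|^2 = z * conj(z) = (product of roots) = c/a = 1/(0.14) = 7.142857, so |z| = sqrt(7.142857) = 2.6726 for both roots.
Moduli of all roots: 1.2500, 2.6726, 2.6726.
All moduli strictly greater than 1? Yes.
Verdict: Invertible.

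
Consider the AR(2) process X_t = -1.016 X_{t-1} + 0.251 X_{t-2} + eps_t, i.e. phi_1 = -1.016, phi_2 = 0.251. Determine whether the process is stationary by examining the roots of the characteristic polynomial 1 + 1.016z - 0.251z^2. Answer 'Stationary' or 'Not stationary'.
\text{Not stationary}

The AR(p) characteristic polynomial is P(z) = 1 + 1.016z - 0.251z^2.
Stationarity requires all roots to lie outside the unit circle, i.e. |z| > 1 for every root.
Set 1 + (1.016) z + (-0.251) z^2 = 0, i.e. a z^2 + b z + c = 0 with a = -0.251, b = 1.016, c = 1.
Discriminant D = b^2 - 4ac = (1.016)^2 - 4*(-0.251)*1 = 1.032256 - (-1.004) = 2.036256.
D >= 0, so the roots are real: z = (-b +/- sqrt(D)) / (2a) = (-1.016 +/- 1.426974) / (-0.502).
  z_1 = (-1.016 + 1.426974) / (-0.502) = -0.8187,   |z_1| = 0.8187.
  z_2 = (-1.016 - 1.426974) / (-0.502) = 4.8665,   |z_2| = 4.8665.
Moduli of all roots: 0.8187, 4.8665.
All moduli strictly greater than 1? No.
Verdict: Not stationary.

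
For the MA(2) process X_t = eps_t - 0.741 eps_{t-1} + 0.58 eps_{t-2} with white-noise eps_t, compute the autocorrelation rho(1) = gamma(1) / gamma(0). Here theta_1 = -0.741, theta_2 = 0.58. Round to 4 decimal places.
\rho(1) = -0.6209

For an MA(q) process with theta_0 = 1, the autocovariance is
  gamma(k) = sigma^2 * sum_{i=0..q-k} theta_i * theta_{i+k},
and rho(k) = gamma(k) / gamma(0). Sigma^2 cancels.
  numerator   = (1)*(-0.741) + (-0.741)*(0.58) = -1.17078.
  denominator = (1)^2 + (-0.741)^2 + (0.58)^2 = 1.885481.
  rho(1) = -1.17078 / 1.885481 = -0.6209.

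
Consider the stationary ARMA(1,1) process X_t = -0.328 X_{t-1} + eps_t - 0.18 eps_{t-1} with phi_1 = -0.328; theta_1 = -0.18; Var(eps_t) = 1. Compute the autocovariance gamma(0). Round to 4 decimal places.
\gamma(0) = 1.2892

Multiply the model equation by X_{t-k} and take expectations. With theta_0 = psi_0 = 1 and psi_j the MA(infinity) weights, this gives
  gamma(k) - sum_i phi_i gamma(k-i) = c_k,
  c_k = sigma^2 * sum_{j=k..q} theta_j psi_{j-k}   (c_k = 0 for k > q),
using gamma(-m) = gamma(m).
psi-weights needed (psi_j = theta_j + sum_i phi_i psi_{j-i}):
  psi_1 = theta_1 + phi_1 = -0.18 + (-0.328) = -0.508
Right-hand sides:
  c_0 = sigma^2 (1 + theta_1 psi_1) = 1 * (1 + (-0.18)(-0.508)) = 1 * 1.09144 = 1.09144
  c_1 = sigma^2 theta_1 = 1 * (-0.18) = -0.18
  c_2 = 0
Equations for k = 0 and k = 1 (AR order 1):
  gamma(0) = phi_1 gamma(1) + c_0
  gamma(1) = phi_1 gamma(0) + c_1
Substituting the second into the first: gamma(0) (1 - phi_1^2) = c_0 + phi_1 c_1, so
  gamma(0) = (c_0 + phi_1 c_1) / (1 - phi_1^2) = (1.09144 + (-0.328)(-0.18)) / (1 - (-0.328)^2) = 1.15048 / 0.892416 = 1.289175.
Therefore gamma(0) = 1.2892 (to 4 decimal places).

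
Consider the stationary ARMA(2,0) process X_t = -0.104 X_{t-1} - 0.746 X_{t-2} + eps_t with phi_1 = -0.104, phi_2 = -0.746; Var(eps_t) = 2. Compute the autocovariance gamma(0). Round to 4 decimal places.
\gamma(0) = 4.5258

Multiply the model equation by X_{t-k} and take expectations. With theta_0 = psi_0 = 1 and psi_j the MA(infinity) weights, this gives
  gamma(k) - sum_i phi_i gamma(k-i) = c_k,
  c_k = sigma^2 * sum_{j=k..q} theta_j psi_{j-k}   (c_k = 0 for k > q),
using gamma(-m) = gamma(m).
Pure AR (q = 0): c_0 = sigma^2 = 2, c_k = 0 for k >= 1.
Equations for k = 0, 1, 2 (AR order 2, c_2 = 0):
  (E0) gamma(0) = phi_1 gamma(1) + phi_2 gamma(2) + c_0
  (E1) gamma(1) = phi_1 gamma(0) + phi_2 gamma(1) + c_1
  (E2) gamma(2) = phi_1 gamma(1) + phi_2 gamma(0)
From (E1): gamma(1) = A gamma(0) + B with
  A = phi_1 / (1 - phi_2) = -0.104 / 1.746 = -0.059565,   B = c_1 / (1 - phi_2) = 0 / 1.746 = 0.
Insert (E2) into (E0): gamma(0) (1 - phi_2^2) = phi_1 (1 + phi_2) gamma(1) + c_0.
  phi_1 (1 + phi_2) = (-0.104)(0.254) = -0.026416,   1 - phi_2^2 = 0.443484.
Replace gamma(1) by A gamma(0) + B and collect gamma(0):
  gamma(0) [0.443484 - (-0.026416)(-0.059565)] = c_0 = 2
  gamma(0) * 0.441911 = 2
  gamma(0) = 2 / 0.441911 = 4.525803.
Therefore gamma(0) = 4.5258 (to 4 decimal places).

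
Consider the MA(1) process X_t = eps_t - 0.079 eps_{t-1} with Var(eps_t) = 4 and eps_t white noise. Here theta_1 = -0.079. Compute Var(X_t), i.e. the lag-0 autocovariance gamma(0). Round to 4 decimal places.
\gamma(0) = 4.0250

For an MA(q) process X_t = eps_t + sum_i theta_i eps_{t-i} with
Var(eps_t) = sigma^2, the variance is
  gamma(0) = sigma^2 * (1 + sum_i theta_i^2).
  sum_i theta_i^2 = (-0.079)^2 = 0.006241.
  gamma(0) = 4 * (1 + 0.006241) = 4 * 1.006241 = 4.024964, which rounds to 4.0250.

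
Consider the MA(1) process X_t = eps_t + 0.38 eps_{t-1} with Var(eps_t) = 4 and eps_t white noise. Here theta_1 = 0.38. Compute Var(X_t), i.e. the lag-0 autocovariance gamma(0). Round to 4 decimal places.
\gamma(0) = 4.5776

For an MA(q) process X_t = eps_t + sum_i theta_i eps_{t-i} with
Var(eps_t) = sigma^2, the variance is
  gamma(0) = sigma^2 * (1 + sum_i theta_i^2).
  sum_i theta_i^2 = (0.38)^2 = 0.1444.
  gamma(0) = 4 * (1 + 0.1444) = 4 * 1.1444 = 4.5776.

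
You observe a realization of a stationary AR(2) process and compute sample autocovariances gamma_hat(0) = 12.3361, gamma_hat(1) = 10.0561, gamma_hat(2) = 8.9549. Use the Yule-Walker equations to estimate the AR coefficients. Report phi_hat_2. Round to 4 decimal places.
\hat\phi_{2} = 0.1830

The Yule-Walker equations for an AR(p) process read, in matrix form,
  Gamma_p phi = r_p,   with   (Gamma_p)_{ij} = gamma(|i - j|),
                       (r_p)_i = gamma(i),   i,j = 1..p.
Substitute the sample gammas (Toeplitz matrix and right-hand side of size 2):
  Gamma_p = [[12.3361, 10.0561], [10.0561, 12.3361]]
  r_p     = [10.0561, 8.9549]
Written out:
  12.3361 phi_1 + 10.0561 phi_2 = 10.0561
  10.0561 phi_1 + 12.3361 phi_2 = 8.9549
Solve by Cramer's rule:
  det = gamma(0)^2 - gamma(1)^2 = (12.3361)^2 - (10.0561)^2 = 152.17936321 - 101.12514721 = 51.054216
  phi_hat_1 = [gamma(1) gamma(0) - gamma(1) gamma(2)] / det = [(10.0561)(12.3361) - (10.0561)(8.9549)] / 51.054216 = 34.00168532 / 51.054216 = 0.666
  phi_hat_2 = [gamma(0) gamma(2) - gamma(1)^2] / det = [(12.3361)(8.9549) - (10.0561)^2] / 51.054216 = 9.34339468 / 51.054216 = 0.183
So phi_hat = [0.6660, 0.1830].
Therefore phi_hat_2 = 0.1830.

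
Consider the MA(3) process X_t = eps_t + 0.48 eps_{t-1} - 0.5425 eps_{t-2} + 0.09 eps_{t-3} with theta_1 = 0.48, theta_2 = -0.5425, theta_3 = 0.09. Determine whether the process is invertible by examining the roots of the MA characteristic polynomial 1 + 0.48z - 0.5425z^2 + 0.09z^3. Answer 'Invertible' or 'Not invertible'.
\text{Not invertible}

The MA(q) characteristic polynomial is P(z) = 1 + 0.48z - 0.5425z^2 + 0.09z^3.
Invertibility requires all roots to lie outside the unit circle, i.e. |z| > 1 for every root.
Degree 3: look for a simple real root z0 first, then factor out (1 - z/z0) and solve the remaining quadratic.
Testing z0 = 4: P(4) = 1 + (0.48)(4) + (-0.5425)(4)^2 + (0.09)(4)^3
  = 1 + (1.92) + (-8.68) + (5.76) = 0.  So z_0 = 4 is a root, |z_0| = 4.
Divide out the factor (1 - 0.25 z) = (1 - z/z0) (since 1/z0 = 0.25):
  P(z) = (1 - 0.25 z)(1 + (0.73) z + (-0.36) z^2)
  [check: z-coef 0.73 - (0.25) = 0.48; z^2-coef -0.36 - (0.25)(0.73) = -0.5425; z^3-coef -(0.25)(-0.36) = 0.09.]
Remaining roots from the quadratic factor 1 + (0.73) z + (-0.36) z^2:
  Set 1 + (0.73) z + (-0.36) z^2 = 0, i.e. a z^2 + b z + c = 0 with a = -0.36, b = 0.73, c = 1.
  Discriminant D = b^2 - 4ac = (0.73)^2 - 4*(-0.36)*1 = 0.5329 - (-1.44) = 1.9729.
  D >= 0, so the roots are real: z = (-b +/- sqrt(D)) / (2a) = (-0.73 +/- 1.4046) / (-0.72).
    z_1 = (-0.73 + 1.4046) / (-0.72) = -0.9369,   |z_1| = 0.9369.
    z_2 = (-0.73 - 1.4046) / (-0.72) = 2.9647,   |z_2| = 2.9647.
Moduli of all roots: 4.0000, 0.9369, 2.9647.
All moduli strictly greater than 1? No.
Verdict: Not invertible.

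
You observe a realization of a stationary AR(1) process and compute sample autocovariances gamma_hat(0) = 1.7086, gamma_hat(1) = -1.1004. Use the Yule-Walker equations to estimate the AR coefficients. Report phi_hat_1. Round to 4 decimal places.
\hat\phi_{1} = -0.6440

The Yule-Walker equations for an AR(p) process read, in matrix form,
  Gamma_p phi = r_p,   with   (Gamma_p)_{ij} = gamma(|i - j|),
                       (r_p)_i = gamma(i),   i,j = 1..p.
Substitute the sample gammas (Toeplitz matrix and right-hand side of size 1):
  Gamma_p = [[1.7086]]
  r_p     = [-1.1004]
With p = 1 this is the single equation gamma(0) phi_1 = gamma(1):
  phi_hat_1 = gamma(1) / gamma(0) = -1.1004 / 1.7086 = -0.6440.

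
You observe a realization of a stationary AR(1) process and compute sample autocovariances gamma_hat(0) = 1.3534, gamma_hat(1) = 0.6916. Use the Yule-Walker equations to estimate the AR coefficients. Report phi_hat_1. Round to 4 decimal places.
\hat\phi_{1} = 0.5110

The Yule-Walker equations for an AR(p) process read, in matrix form,
  Gamma_p phi = r_p,   with   (Gamma_p)_{ij} = gamma(|i - j|),
                       (r_p)_i = gamma(i),   i,j = 1..p.
Substitute the sample gammas (Toeplitz matrix and right-hand side of size 1):
  Gamma_p = [[1.3534]]
  r_p     = [0.6916]
With p = 1 this is the single equation gamma(0) phi_1 = gamma(1):
  phi_hat_1 = gamma(1) / gamma(0) = 0.6916 / 1.3534 = 0.5110.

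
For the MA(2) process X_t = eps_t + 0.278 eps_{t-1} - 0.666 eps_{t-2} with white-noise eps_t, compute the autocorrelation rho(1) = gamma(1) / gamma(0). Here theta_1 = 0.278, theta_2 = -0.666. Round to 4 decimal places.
\rho(1) = 0.0611

For an MA(q) process with theta_0 = 1, the autocovariance is
  gamma(k) = sigma^2 * sum_{i=0..q-k} theta_i * theta_{i+k},
and rho(k) = gamma(k) / gamma(0). Sigma^2 cancels.
  numerator   = (1)*(0.278) + (0.278)*(-0.666) = 0.092852.
  denominator = (1)^2 + (0.278)^2 + (-0.666)^2 = 1.52084.
  rho(1) = 0.092852 / 1.52084 = 0.0611.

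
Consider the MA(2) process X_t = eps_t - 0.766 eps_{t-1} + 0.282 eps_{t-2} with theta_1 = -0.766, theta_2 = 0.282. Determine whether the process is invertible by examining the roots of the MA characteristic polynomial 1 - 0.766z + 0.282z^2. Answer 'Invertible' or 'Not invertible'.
\text{Invertible}

The MA(q) characteristic polynomial is P(z) = 1 - 0.766z + 0.282z^2.
Invertibility requires all roots to lie outside the unit circle, i.e. |z| > 1 for every root.
Set 1 + (-0.766) z + (0.282) z^2 = 0, i.e. a z^2 + b z + c = 0 with a = 0.282, b = -0.766, c = 1.
Discriminant D = b^2 - 4ac = (-0.766)^2 - 4*(0.282)*1 = 0.586756 - (1.128) = -0.541244.
D < 0, so the roots are the complex-conjugate pair z = (-b +/- i sqrt(-D)) / (2a) = 1.3582 +/- 1.3044i.
For a conjugate pair |z|^2 = z * conj(z) = (product of roots) = c/a = 1/(0.282) = 3.546099, so |z| = sqrt(3.546099) = 1.8831 for both roots.
Moduli of all roots: 1.8831, 1.8831.
All moduli strictly greater than 1? Yes.
Verdict: Invertible.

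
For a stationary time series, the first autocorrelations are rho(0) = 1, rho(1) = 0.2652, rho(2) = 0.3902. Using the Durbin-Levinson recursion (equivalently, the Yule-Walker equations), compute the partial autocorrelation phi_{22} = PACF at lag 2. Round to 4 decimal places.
\phi_{22} = 0.3441

The PACF at lag k is phi_{kk}, the last component of the solution
to the Yule-Walker system G_k phi = r_k where
  (G_k)_{ij} = rho(|i - j|), (r_k)_i = rho(i), i,j = 1..k.
Equivalently, Durbin-Levinson gives phi_{kk} iteratively:
  phi_{11} = rho(1)
  phi_{kk} = [rho(k) - sum_{j=1..k-1} phi_{k-1,j} rho(k-j)]
            / [1 - sum_{j=1..k-1} phi_{k-1,j} rho(j)],
  phi_{k,j} = phi_{k-1,j} - phi_{kk} phi_{k-1,k-j},  j = 1..k-1.
Step k = 1:
  phi_11 = rho(1) = 0.2652.
Step k = 2:
  phi_22 = [rho(2) - phi_11 rho(1)] / [1 - phi_11 rho(1)] = [0.3902 - (0.2652)(0.2652)] / [1 - (0.2652)(0.2652)]
         = 0.31986896 / 0.92966896 = 0.3441.
Therefore phi_{22} = 0.3441.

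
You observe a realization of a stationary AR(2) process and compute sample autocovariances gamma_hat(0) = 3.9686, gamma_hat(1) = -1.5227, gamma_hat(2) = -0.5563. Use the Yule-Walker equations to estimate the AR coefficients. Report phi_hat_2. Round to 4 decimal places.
\hat\phi_{2} = -0.3370

The Yule-Walker equations for an AR(p) process read, in matrix form,
  Gamma_p phi = r_p,   with   (Gamma_p)_{ij} = gamma(|i - j|),
                       (r_p)_i = gamma(i),   i,j = 1..p.
Substitute the sample gammas (Toeplitz matrix and right-hand side of size 2):
  Gamma_p = [[3.9686, -1.5227], [-1.5227, 3.9686]]
  r_p     = [-1.5227, -0.5563]
Written out:
  3.9686 phi_1 - 1.5227 phi_2 = -1.5227
  -1.5227 phi_1 + 3.9686 phi_2 = -0.5563
Solve by Cramer's rule:
  det = gamma(0)^2 - gamma(1)^2 = (3.9686)^2 - (-1.5227)^2 = 15.74978596 - 2.31861529 = 13.43117067
  phi_hat_1 = [gamma(1) gamma(0) - gamma(1) gamma(2)] / det = [(-1.5227)(3.9686) - (-1.5227)(-0.5563)] / 13.43117067 = -6.89006523 / 13.43117067 = -0.513
  phi_hat_2 = [gamma(0) gamma(2) - gamma(1)^2] / det = [(3.9686)(-0.5563) - (-1.5227)^2] / 13.43117067 = -4.52634747 / 13.43117067 = -0.337
So phi_hat = [-0.5130, -0.3370].
Therefore phi_hat_2 = -0.3370.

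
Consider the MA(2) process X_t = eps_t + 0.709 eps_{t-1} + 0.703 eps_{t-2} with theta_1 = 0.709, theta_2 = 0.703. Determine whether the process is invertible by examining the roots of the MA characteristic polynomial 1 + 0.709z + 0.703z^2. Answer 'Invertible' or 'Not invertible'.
\text{Invertible}

The MA(q) characteristic polynomial is P(z) = 1 + 0.709z + 0.703z^2.
Invertibility requires all roots to lie outside the unit circle, i.e. |z| > 1 for every root.
Set 1 + (0.709) z + (0.703) z^2 = 0, i.e. a z^2 + b z + c = 0 with a = 0.703, b = 0.709, c = 1.
Discriminant D = b^2 - 4ac = (0.709)^2 - 4*(0.703)*1 = 0.502681 - (2.812) = -2.309319.
D < 0, so the roots are the complex-conjugate pair z = (-b +/- i sqrt(-D)) / (2a) = -0.5043 +/- 1.0808i.
For a conjugate pair |z|^2 = z * conj(z) = (product of roots) = c/a = 1/(0.703) = 1.422475, so |z| = sqrt(1.422475) = 1.1927 for both roots.
Moduli of all roots: 1.1927, 1.1927.
All moduli strictly greater than 1? Yes.
Verdict: Invertible.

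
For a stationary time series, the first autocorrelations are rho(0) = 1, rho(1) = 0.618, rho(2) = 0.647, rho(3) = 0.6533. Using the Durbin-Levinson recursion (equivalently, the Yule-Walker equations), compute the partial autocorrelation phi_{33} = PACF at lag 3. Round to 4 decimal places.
\phi_{33} = 0.3170

The PACF at lag k is phi_{kk}, the last component of the solution
to the Yule-Walker system G_k phi = r_k where
  (G_k)_{ij} = rho(|i - j|), (r_k)_i = rho(i), i,j = 1..k.
Equivalently, Durbin-Levinson gives phi_{kk} iteratively:
  phi_{11} = rho(1)
  phi_{kk} = [rho(k) - sum_{j=1..k-1} phi_{k-1,j} rho(k-j)]
            / [1 - sum_{j=1..k-1} phi_{k-1,j} rho(j)],
  phi_{k,j} = phi_{k-1,j} - phi_{kk} phi_{k-1,k-j},  j = 1..k-1.
Step k = 1:
  phi_11 = rho(1) = 0.618.
Step k = 2:
  phi_22 = [rho(2) - phi_11 rho(1)] / [1 - phi_11 rho(1)] = [0.647 - (0.618)(0.618)] / [1 - (0.618)(0.618)]
         = 0.265076 / 0.618076 = 0.428873.
  Update: phi_21 = phi_11 - phi_22 phi_11 = 0.618 - (0.428873)(0.618) = 0.352957.
Step k = 3:
  phi_33 = [rho(3) - phi_21 rho(2) - phi_22 rho(1)] / [1 - phi_21 rho(1) - phi_22 rho(2)]
    numerator   = 0.6533 - (0.352957)(0.647) - (0.428873)(0.618) = 0.15989368
    denominator = 1 - (0.352957)(0.618) - (0.428873)(0.647) = 0.50439211
  phi_33 = 0.15989368 / 0.50439211 = 0.317.
Therefore phi_{33} = 0.3170.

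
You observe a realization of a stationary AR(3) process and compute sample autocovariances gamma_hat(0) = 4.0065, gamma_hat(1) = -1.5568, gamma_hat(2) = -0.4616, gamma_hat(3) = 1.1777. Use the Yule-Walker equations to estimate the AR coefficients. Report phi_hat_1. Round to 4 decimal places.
\hat\phi_{1} = -0.4640

The Yule-Walker equations for an AR(p) process read, in matrix form,
  Gamma_p phi = r_p,   with   (Gamma_p)_{ij} = gamma(|i - j|),
                       (r_p)_i = gamma(i),   i,j = 1..p.
Substitute the sample gammas (Toeplitz matrix and right-hand side of size 3):
  Gamma_p = [[4.0065, -1.5568, -0.4616], [-1.5568, 4.0065, -1.5568], [-0.4616, -1.5568, 4.0065]]
  r_p     = [-1.5568, -0.4616, 1.1777]
Written out (R1..R3):
  (R1) 4.0065 phi_1 - 1.5568 phi_2 - 0.4616 phi_3 = -1.5568
  (R2) -1.5568 phi_1 + 4.0065 phi_2 - 1.5568 phi_3 = -0.4616
  (R3) -0.4616 phi_1 - 1.5568 phi_2 + 4.0065 phi_3 = 1.1777
Gaussian elimination:
  R2 <- R2 - (-1.5568/4.0065) R1 = R2 - (-0.388569) R1:  3.401576 phi_2 - 1.736163 phi_3 = -1.066524
  R3 <- R3 - (-0.4616/4.0065) R1 = R3 - (-0.115213) R1:  -1.736163 phi_2 + 3.953318 phi_3 = 0.998337
  R3 <- R3 - (-1.736163/3.401576) R2 = R3 - (-0.5104) R2:  3.067181 phi_3 = 0.453984
Back-substitution:
  phi_hat_3 = 0.453984 / 3.067181 = 0.148013
  phi_hat_2 = (-1.066524 - (-1.736163)(0.148013)) / 3.401576 = -0.237992
  phi_hat_1 = (-1.5568 - (-1.5568)(-0.237992) - (-0.4616)(0.148013)) / 4.0065 = -0.463992
So phi_hat = [-0.4640, -0.2380, 0.1480].
Therefore phi_hat_1 = -0.4640.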